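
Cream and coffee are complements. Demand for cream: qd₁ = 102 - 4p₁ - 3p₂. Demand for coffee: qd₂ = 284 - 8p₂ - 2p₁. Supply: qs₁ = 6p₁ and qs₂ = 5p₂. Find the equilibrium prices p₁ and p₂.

Market 1: 102 - 4p₁ - 3p₂ = 6p₁ → 10p₁ + 3p₂ = 102.
Market 2: 13p₂ + 2p₁ = 284.
Eliminating p₂: 13×(1) − 3×(2) gives 124p₁ = 474, so p₁ = 237/62.
Back-substitute into (2): p₂ = (284 − 2×237/62) / 13 = 659/31.

p₁ = 237/62, p₂ = 659/31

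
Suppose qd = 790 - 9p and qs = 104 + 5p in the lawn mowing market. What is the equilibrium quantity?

Set qd = qs: 790 - 9p = 104 + 5p.
686 = 14p, so p* = 49.
q* = 790 − 9(49) = 349.

q* = 349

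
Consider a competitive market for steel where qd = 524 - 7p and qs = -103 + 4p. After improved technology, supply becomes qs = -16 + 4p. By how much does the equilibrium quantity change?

Original equilibrium: p* = 57, q* = 125.
New equilibrium: 524 - 7p = -16 + 4p, so 540 = 11p and p' = 540/11; q' = 524 − 7(540/11) = 1984/11.
Change in quantity: 1984/11 − 125 = 609/11.

Δq = 609/11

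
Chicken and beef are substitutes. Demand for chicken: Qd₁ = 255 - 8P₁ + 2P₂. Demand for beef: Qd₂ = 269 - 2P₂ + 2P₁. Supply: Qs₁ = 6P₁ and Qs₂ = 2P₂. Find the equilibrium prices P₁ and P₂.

P₁ = 779/26, P₂ = 1069/13

Market 1: 255 - 8P₁ + 2P₂ = 6P₁ → 14P₁ - 2P₂ = 255.
Market 2: 4P₂ - 2P₁ = 269.
Eliminating P₂: 4×(1) + 2×(2) gives 52P₁ = 1558, so P₁ = 779/26.
Back-substitute into (2): P₂ = (269 + 2×779/26) / 4 = 1069/13.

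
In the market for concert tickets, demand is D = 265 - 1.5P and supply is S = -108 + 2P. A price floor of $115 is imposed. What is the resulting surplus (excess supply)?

Surplus = 29.5

Equilibrium price would be P* = 746/7, so the floor at 115 binds.
At P = 115: D = 92.5, S = 122.
Surplus = 122 − 92.5 = 29.5.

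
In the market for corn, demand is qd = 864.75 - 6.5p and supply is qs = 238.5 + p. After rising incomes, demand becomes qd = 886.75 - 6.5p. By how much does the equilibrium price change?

Δp = 44/15

Original equilibrium: p* = 83.5, q* = 322.
New equilibrium: 886.75 - 6.5p = 238.5 + p, so 648.25 = 7.5p and p' = 2593/30; q' = 886.75 − 6.5(2593/30) = 4874/15.
Change in price: 2593/30 − 83.5 = 44/15.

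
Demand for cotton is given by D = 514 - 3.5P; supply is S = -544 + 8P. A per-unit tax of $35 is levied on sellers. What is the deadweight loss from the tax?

Deadweight loss = 34300/23

Pre-tax equilibrium: P* = 92, Q* = 192.
Tax on sellers shifts supply to S = -544 + 8(P − 35) = -824 + 8P.
514 - 3.5P = -824 + 8P gives buyer price Pb = 2676/23; sellers receive Ps = 2676/23 − 35 = 1871/23.
New quantity: Q = 514 − 3.5(2676/23) = 2456/23.
DWL = ½ × 35 × (192 − 2456/23) = 34300/23.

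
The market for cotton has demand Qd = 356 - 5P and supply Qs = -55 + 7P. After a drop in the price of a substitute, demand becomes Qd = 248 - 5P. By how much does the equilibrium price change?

ΔP = -9

Original equilibrium: P* = 34.25, Q* = 184.75.
New equilibrium: 248 - 5P = -55 + 7P, so 303 = 12P and P' = 25.25; Q' = 248 − 5(25.25) = 121.75.
Change in price: 25.25 − 34.25 = -9.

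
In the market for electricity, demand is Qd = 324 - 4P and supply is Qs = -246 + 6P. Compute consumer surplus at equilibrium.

Consumer surplus = 1152

Equilibrium: 324 - 4P = -246 + 6P gives P* = 57, Q* = 96.
Demand choke price (Qd = 0): P = 81.
CS = ½(81 − 57)(96) = 1152.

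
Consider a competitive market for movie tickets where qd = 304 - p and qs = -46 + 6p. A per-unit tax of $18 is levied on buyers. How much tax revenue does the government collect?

Tax revenue = 30060/7

Pre-tax equilibrium: p* = 50, q* = 254.
Tax on buyers shifts demand to qd = 304 − 1(p + 18) = 286 - p.
286 - p = -46 + 6p gives seller price ps = 332/7; buyers pay pb = 332/7 + 18 = 458/7.
New quantity: q = 304 − 1(458/7) = 1670/7.
Revenue = 18 × 1670/7 = 30060/7.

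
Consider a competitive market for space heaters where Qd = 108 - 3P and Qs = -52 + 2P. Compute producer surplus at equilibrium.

Equilibrium: 108 - 3P = -52 + 2P gives P* = 32, Q* = 12.
Supply starts at P = 26 (where Qs = 0).
PS = ½(32 − 26)(12) = 36.

Producer surplus = 36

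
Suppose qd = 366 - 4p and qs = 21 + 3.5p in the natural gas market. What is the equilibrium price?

p* = 46

Set qd = qs: 366 - 4p = 21 + 3.5p.
345 = 7.5p, so p* = 46.
q* = 366 − 4(46) = 182.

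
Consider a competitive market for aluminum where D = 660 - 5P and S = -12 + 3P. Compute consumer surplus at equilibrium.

Equilibrium: 660 - 5P = -12 + 3P gives P* = 84, Q* = 240.
Demand choke price (D = 0): P = 132.
CS = ½(132 − 84)(240) = 5760.

Consumer surplus = 5760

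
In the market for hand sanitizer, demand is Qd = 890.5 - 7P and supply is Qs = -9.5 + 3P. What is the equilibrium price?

Set Qd = Qs: 890.5 - 7P = -9.5 + 3P.
900 = 10P, so P* = 90.
Q* = 890.5 − 7(90) = 260.5.

P* = 90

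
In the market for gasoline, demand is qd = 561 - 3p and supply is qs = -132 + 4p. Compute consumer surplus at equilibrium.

Equilibrium: 561 - 3p = -132 + 4p gives p* = 99, q* = 264.
Demand choke price (qd = 0): p = 187.
CS = ½(187 − 99)(264) = 11616.

Consumer surplus = 11616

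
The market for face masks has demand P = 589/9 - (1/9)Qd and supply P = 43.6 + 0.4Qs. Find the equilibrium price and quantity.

P* = 1396/23, Q* = 983/23

Set the two price expressions equal: 589/9 - (1/9)Q = 43.6 + 0.4Q.
983/45 = (23/45)Q, so Q* = 983/23.
P* = 589/9 − (1/9)(983/23) = 1396/23.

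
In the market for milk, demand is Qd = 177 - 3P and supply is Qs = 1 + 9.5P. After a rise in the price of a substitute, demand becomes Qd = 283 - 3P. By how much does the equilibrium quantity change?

ΔQ = 80.56

Original equilibrium: P* = 14.08, Q* = 134.76.
New equilibrium: 283 - 3P = 1 + 9.5P, so 282 = 12.5P and P' = 22.56; Q' = 283 − 3(22.56) = 215.32.
Change in quantity: 215.32 − 134.76 = 80.56.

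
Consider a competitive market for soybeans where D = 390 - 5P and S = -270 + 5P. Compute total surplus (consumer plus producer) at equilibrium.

Equilibrium: 390 - 5P = -270 + 5P gives P* = 66, Q* = 60.
Demand choke price: P = 78; supply starts at P = 54.
CS = ½(78 − 66)(60) = 360; PS = ½(66 − 54)(60) = 360.

Total surplus = 720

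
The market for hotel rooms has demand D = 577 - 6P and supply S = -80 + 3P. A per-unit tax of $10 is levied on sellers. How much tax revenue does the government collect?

Pre-tax equilibrium: P* = 73, Q* = 139.
Tax on sellers shifts supply to S = -80 + 3(P − 10) = -110 + 3P.
577 - 6P = -110 + 3P gives buyer price Pb = 229/3; sellers receive Ps = 229/3 − 10 = 199/3.
New quantity: Q = 577 − 6(229/3) = 119.
Revenue = 10 × 119 = 1190.

Tax revenue = 1190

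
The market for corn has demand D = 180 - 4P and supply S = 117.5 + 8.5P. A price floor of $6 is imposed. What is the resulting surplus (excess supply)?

Surplus = 12.5

Equilibrium price would be P* = 5, so the floor at 6 binds.
At P = 6: D = 156, S = 168.5.
Surplus = 168.5 − 156 = 12.5.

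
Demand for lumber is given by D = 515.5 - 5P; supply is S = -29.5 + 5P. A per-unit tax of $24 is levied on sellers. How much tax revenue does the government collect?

Pre-tax equilibrium: P* = 54.5, Q* = 243.
Tax on sellers shifts supply to S = -29.5 + 5(P − 24) = -149.5 + 5P.
515.5 - 5P = -149.5 + 5P gives buyer price Pb = 66.5; sellers receive Ps = 66.5 − 24 = 42.5.
New quantity: Q = 515.5 − 5(66.5) = 183.
Revenue = 24 × 183 = 4392.

Tax revenue = 4392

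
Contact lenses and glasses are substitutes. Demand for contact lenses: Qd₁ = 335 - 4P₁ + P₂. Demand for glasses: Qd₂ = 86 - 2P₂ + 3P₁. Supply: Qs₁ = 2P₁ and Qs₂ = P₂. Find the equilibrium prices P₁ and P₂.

P₁ = 1091/15, P₂ = 101.4

Market 1: 335 - 4P₁ + P₂ = 2P₁ → 6P₁ - P₂ = 335.
Market 2: 3P₂ - 3P₁ = 86.
Eliminating P₂: 3×(1) + 1×(2) gives 15P₁ = 1091, so P₁ = 1091/15.
Back-substitute into (2): P₂ = (86 + 3×1091/15) / 3 = 101.4.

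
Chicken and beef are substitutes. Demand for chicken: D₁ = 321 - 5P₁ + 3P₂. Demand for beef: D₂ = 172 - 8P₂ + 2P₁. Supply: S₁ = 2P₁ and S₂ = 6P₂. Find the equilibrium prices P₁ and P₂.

Market 1: 321 - 5P₁ + 3P₂ = 2P₁ → 7P₁ - 3P₂ = 321.
Market 2: 14P₂ - 2P₁ = 172.
Eliminating P₂: 14×(1) + 3×(2) gives 92P₁ = 5010, so P₁ = 2505/46.
Back-substitute into (2): P₂ = (172 + 2×2505/46) / 14 = 923/46.

P₁ = 2505/46, P₂ = 923/46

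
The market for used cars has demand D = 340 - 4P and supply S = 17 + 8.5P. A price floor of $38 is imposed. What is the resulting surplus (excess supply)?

Equilibrium price would be P* = 25.84, so the floor at 38 binds.
At P = 38: D = 188, S = 340.
Surplus = 340 − 188 = 152.

Surplus = 152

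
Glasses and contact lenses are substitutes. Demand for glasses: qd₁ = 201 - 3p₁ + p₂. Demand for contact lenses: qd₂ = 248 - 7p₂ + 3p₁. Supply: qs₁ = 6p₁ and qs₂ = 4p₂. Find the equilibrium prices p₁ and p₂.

p₁ = 2459/96, p₂ = 29.53125

Market 1: 201 - 3p₁ + p₂ = 6p₁ → 9p₁ - p₂ = 201.
Market 2: 11p₂ - 3p₁ = 248.
Eliminating p₂: 11×(1) + 1×(2) gives 96p₁ = 2459, so p₁ = 2459/96.
Back-substitute into (2): p₂ = (248 + 3×2459/96) / 11 = 29.53125.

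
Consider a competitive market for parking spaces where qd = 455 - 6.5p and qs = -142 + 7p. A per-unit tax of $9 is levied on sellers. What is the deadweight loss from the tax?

Deadweight loss = 136.5

Pre-tax equilibrium: p* = 398/9, q* = 1508/9.
Tax on sellers shifts supply to qs = -142 + 7(p − 9) = -205 + 7p.
455 - 6.5p = -205 + 7p gives buyer price pb = 440/9; sellers receive ps = 440/9 − 9 = 359/9.
New quantity: q = 455 − 6.5(440/9) = 1235/9.
DWL = ½ × 9 × (1508/9 − 1235/9) = 136.5.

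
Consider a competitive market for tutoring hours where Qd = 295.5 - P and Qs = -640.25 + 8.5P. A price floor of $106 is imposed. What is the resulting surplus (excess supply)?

Equilibrium price would be P* = 98.5, so the floor at 106 binds.
At P = 106: Qd = 189.5, Qs = 260.75.
Surplus = 260.75 − 189.5 = 71.25.

Surplus = 71.25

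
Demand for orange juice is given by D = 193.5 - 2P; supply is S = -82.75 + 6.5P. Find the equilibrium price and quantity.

Set D = S: 193.5 - 2P = -82.75 + 6.5P.
276.25 = 8.5P, so P* = 32.5.
Q* = 193.5 − 2(32.5) = 128.5.

P* = 32.5, Q* = 128.5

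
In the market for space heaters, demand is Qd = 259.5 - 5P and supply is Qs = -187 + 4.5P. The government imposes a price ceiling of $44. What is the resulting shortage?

Shortage = 28.5

Equilibrium price would be P* = 47, so the ceiling at 44 binds.
At P = 44: Qd = 259.5 − 5(44) = 39.5, Qs = -187 + 4.5(44) = 11.
Shortage = 39.5 − 11 = 28.5.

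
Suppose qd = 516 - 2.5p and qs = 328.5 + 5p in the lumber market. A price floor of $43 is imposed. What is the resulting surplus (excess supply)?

Equilibrium price would be p* = 25, so the floor at 43 binds.
At p = 43: qd = 408.5, qs = 543.5.
Surplus = 543.5 − 408.5 = 135.

Surplus = 135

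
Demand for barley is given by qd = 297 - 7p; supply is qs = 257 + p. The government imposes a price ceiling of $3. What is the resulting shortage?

Shortage = 16

Equilibrium price would be p* = 5, so the ceiling at 3 binds.
At p = 3: qd = 297 − 7(3) = 276, qs = 257 + 1(3) = 260.
Shortage = 276 − 260 = 16.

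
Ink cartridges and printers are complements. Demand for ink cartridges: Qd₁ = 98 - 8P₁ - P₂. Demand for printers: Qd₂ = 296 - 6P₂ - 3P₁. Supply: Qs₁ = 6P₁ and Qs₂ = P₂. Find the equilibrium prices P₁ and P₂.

P₁ = 78/19, P₂ = 770/19

Market 1: 98 - 8P₁ - P₂ = 6P₁ → 14P₁ + P₂ = 98.
Market 2: 7P₂ + 3P₁ = 296.
Eliminating P₂: 7×(1) − 1×(2) gives 95P₁ = 390, so P₁ = 78/19.
Back-substitute into (2): P₂ = (296 − 3×78/19) / 7 = 770/19.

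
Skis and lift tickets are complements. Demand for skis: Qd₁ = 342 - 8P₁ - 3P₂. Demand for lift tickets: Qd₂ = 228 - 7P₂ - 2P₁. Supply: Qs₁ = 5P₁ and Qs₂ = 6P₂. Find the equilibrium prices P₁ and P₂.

Market 1: 342 - 8P₁ - 3P₂ = 5P₁ → 13P₁ + 3P₂ = 342.
Market 2: 13P₂ + 2P₁ = 228.
Eliminating P₂: 13×(1) − 3×(2) gives 163P₁ = 3762, so P₁ = 3762/163.
Back-substitute into (2): P₂ = (228 − 2×3762/163) / 13 = 2280/163.

P₁ = 3762/163, P₂ = 2280/163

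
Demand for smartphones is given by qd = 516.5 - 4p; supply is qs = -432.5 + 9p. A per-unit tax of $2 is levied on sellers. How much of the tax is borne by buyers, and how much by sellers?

Buyers bear 18/13, sellers bear 8/13

Pre-tax equilibrium: p* = 73, q* = 224.5.
Tax on sellers shifts supply to qs = -432.5 + 9(p − 2) = -450.5 + 9p.
516.5 - 4p = -450.5 + 9p gives buyer price pb = 967/13; sellers receive ps = 967/13 − 2 = 941/13.
New quantity: q = 516.5 − 4(967/13) = 5693/26.
Buyer burden = 967/13 − 73 = 18/13; seller burden = 73 − 941/13 = 8/13.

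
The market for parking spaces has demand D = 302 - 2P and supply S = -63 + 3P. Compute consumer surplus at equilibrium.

Consumer surplus = 6084

Equilibrium: 302 - 2P = -63 + 3P gives P* = 73, Q* = 156.
Demand choke price (D = 0): P = 151.
CS = ½(151 − 73)(156) = 6084.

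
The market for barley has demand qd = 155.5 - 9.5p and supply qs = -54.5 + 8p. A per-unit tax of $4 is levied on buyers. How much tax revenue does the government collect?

Tax revenue = 3378/35

Pre-tax equilibrium: p* = 12, q* = 41.5.
Tax on buyers shifts demand to qd = 155.5 − 9.5(p + 4) = 117.5 - 9.5p.
117.5 - 9.5p = -54.5 + 8p gives seller price ps = 344/35; buyers pay pb = 344/35 + 4 = 484/35.
New quantity: q = 155.5 − 9.5(484/35) = 1689/70.
Revenue = 4 × 1689/70 = 3378/35.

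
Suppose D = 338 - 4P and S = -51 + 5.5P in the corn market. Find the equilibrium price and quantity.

Set D = S: 338 - 4P = -51 + 5.5P.
389 = 9.5P, so P* = 778/19.
Q* = 338 − 4(778/19) = 3310/19.

P* = 778/19, Q* = 3310/19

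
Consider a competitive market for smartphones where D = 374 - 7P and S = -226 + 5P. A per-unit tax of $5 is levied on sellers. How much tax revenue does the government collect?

Tax revenue = 565/12

Pre-tax equilibrium: P* = 50, Q* = 24.
Tax on sellers shifts supply to S = -226 + 5(P − 5) = -251 + 5P.
374 - 7P = -251 + 5P gives buyer price Pb = 625/12; sellers receive Ps = 625/12 − 5 = 565/12.
New quantity: Q = 374 − 7(625/12) = 113/12.
Revenue = 5 × 113/12 = 565/12.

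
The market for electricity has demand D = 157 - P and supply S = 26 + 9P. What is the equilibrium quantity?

Q* = 143.9

Set D = S: 157 - P = 26 + 9P.
131 = 10P, so P* = 13.1.
Q* = 157 − 1(13.1) = 143.9.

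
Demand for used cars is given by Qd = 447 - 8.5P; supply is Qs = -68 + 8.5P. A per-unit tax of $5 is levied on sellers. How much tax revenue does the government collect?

Pre-tax equilibrium: P* = 515/17, Q* = 189.5.
Tax on sellers shifts supply to Qs = -68 + 8.5(P − 5) = -110.5 + 8.5P.
447 - 8.5P = -110.5 + 8.5P gives buyer price Pb = 1115/34; sellers receive Ps = 1115/34 − 5 = 945/34.
New quantity: Q = 447 − 8.5(1115/34) = 168.25.
Revenue = 5 × 168.25 = 841.25.

Tax revenue = 841.25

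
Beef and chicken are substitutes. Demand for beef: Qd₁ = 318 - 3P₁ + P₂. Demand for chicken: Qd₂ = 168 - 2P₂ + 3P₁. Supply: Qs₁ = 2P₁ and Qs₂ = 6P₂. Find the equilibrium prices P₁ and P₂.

Market 1: 318 - 3P₁ + P₂ = 2P₁ → 5P₁ - P₂ = 318.
Market 2: 8P₂ - 3P₁ = 168.
Eliminating P₂: 8×(1) + 1×(2) gives 37P₁ = 2712, so P₁ = 2712/37.
Back-substitute into (2): P₂ = (168 + 3×2712/37) / 8 = 1794/37.

P₁ = 2712/37, P₂ = 1794/37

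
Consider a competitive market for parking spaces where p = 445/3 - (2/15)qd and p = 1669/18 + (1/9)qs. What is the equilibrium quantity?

q* = 227.5

Set the two price expressions equal: 445/3 - (2/15)q = 1669/18 + (1/9)q.
1001/18 = (11/45)q, so q* = 227.5.
p* = 445/3 − (2/15)(227.5) = 118.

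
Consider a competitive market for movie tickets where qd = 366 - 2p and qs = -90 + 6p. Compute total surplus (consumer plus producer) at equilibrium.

Equilibrium: 366 - 2p = -90 + 6p gives p* = 57, q* = 252.
Demand choke price: p = 183; supply starts at p = 15.
CS = ½(183 − 57)(252) = 15876; PS = ½(57 − 15)(252) = 5292.

Total surplus = 21168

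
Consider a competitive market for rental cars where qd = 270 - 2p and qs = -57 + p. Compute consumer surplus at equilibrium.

Consumer surplus = 676

Equilibrium: 270 - 2p = -57 + p gives p* = 109, q* = 52.
Demand choke price (qd = 0): p = 135.
CS = ½(135 − 109)(52) = 676.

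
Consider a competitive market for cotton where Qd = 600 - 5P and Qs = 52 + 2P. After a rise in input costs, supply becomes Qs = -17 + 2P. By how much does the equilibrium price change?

Original equilibrium: P* = 548/7, Q* = 1460/7.
New equilibrium: 600 - 5P = -17 + 2P, so 617 = 7P and P' = 617/7; Q' = 600 − 5(617/7) = 1115/7.
Change in price: 617/7 − 548/7 = 69/7.

ΔP = 69/7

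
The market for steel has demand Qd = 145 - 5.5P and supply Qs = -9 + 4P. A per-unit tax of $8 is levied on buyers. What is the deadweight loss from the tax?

Deadweight loss = 1408/19

Pre-tax equilibrium: P* = 308/19, Q* = 1061/19.
Tax on buyers shifts demand to Qd = 145 − 5.5(P + 8) = 101 - 5.5P.
101 - 5.5P = -9 + 4P gives seller price Ps = 220/19; buyers pay Pb = 220/19 + 8 = 372/19.
New quantity: Q = 145 − 5.5(372/19) = 709/19.
DWL = ½ × 8 × (1061/19 − 709/19) = 1408/19.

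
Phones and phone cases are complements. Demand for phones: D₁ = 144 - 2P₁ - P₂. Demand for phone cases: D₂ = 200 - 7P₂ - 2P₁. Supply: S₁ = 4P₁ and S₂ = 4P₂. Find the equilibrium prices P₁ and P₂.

Market 1: 144 - 2P₁ - P₂ = 4P₁ → 6P₁ + P₂ = 144.
Market 2: 11P₂ + 2P₁ = 200.
Eliminating P₂: 11×(1) − 1×(2) gives 64P₁ = 1384, so P₁ = 21.625.
Back-substitute into (2): P₂ = (200 − 2×21.625) / 11 = 14.25.

P₁ = 21.625, P₂ = 14.25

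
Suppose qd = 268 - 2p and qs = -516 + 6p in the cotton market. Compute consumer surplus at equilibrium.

Consumer surplus = 1296

Equilibrium: 268 - 2p = -516 + 6p gives p* = 98, q* = 72.
Demand choke price (qd = 0): p = 134.
CS = ½(134 − 98)(72) = 1296.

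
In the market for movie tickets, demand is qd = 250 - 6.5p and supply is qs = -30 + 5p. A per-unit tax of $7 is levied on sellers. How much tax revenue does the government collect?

Tax revenue = 11585/23

Pre-tax equilibrium: p* = 560/23, q* = 2110/23.
Tax on sellers shifts supply to qs = -30 + 5(p − 7) = -65 + 5p.
250 - 6.5p = -65 + 5p gives buyer price pb = 630/23; sellers receive ps = 630/23 − 7 = 469/23.
New quantity: q = 250 − 6.5(630/23) = 1655/23.
Revenue = 7 × 1655/23 = 11585/23.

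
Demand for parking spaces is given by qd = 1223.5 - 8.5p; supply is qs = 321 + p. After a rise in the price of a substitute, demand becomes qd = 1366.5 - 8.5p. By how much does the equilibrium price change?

Δp = 286/19

Original equilibrium: p* = 95, q* = 416.
New equilibrium: 1366.5 - 8.5p = 321 + p, so 1045.5 = 9.5p and p' = 2091/19; q' = 1366.5 − 8.5(2091/19) = 8190/19.
Change in price: 2091/19 − 95 = 286/19.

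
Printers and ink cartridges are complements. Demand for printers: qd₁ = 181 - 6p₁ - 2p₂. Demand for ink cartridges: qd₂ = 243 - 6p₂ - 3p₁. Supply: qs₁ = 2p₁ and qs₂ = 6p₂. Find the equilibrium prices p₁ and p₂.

p₁ = 281/15, p₂ = 467/30

Market 1: 181 - 6p₁ - 2p₂ = 2p₁ → 8p₁ + 2p₂ = 181.
Market 2: 12p₂ + 3p₁ = 243.
Eliminating p₂: 12×(1) − 2×(2) gives 90p₁ = 1686, so p₁ = 281/15.
Back-substitute into (2): p₂ = (243 − 3×281/15) / 12 = 467/30.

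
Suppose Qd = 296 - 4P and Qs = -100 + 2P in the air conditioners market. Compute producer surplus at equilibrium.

Producer surplus = 256

Equilibrium: 296 - 4P = -100 + 2P gives P* = 66, Q* = 32.
Supply starts at P = 50 (where Qs = 0).
PS = ½(66 − 50)(32) = 256.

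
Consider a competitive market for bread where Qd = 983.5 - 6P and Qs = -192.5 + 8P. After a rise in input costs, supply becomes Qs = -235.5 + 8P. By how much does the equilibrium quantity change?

Original equilibrium: P* = 84, Q* = 479.5.
New equilibrium: 983.5 - 6P = -235.5 + 8P, so 1219 = 14P and P' = 1219/14; Q' = 983.5 − 6(1219/14) = 6455/14.
Change in quantity: 6455/14 − 479.5 = -129/7.

ΔQ = -129/7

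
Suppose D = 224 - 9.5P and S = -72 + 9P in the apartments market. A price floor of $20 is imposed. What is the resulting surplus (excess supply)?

Surplus = 74

Equilibrium price would be P* = 16, so the floor at 20 binds.
At P = 20: D = 34, S = 108.
Surplus = 108 − 34 = 74.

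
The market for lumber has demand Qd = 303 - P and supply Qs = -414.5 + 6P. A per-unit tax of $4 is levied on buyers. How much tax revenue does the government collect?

Tax revenue = 5518/7

Pre-tax equilibrium: P* = 102.5, Q* = 200.5.
Tax on buyers shifts demand to Qd = 303 − 1(P + 4) = 299 - P.
299 - P = -414.5 + 6P gives seller price Ps = 1427/14; buyers pay Pb = 1427/14 + 4 = 1483/14.
New quantity: Q = 303 − 1(1483/14) = 2759/14.
Revenue = 4 × 2759/14 = 5518/7.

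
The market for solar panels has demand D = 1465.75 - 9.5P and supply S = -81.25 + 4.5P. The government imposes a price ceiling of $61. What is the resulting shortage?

Shortage = 693

Equilibrium price would be P* = 110.5, so the ceiling at 61 binds.
At P = 61: D = 1465.75 − 9.5(61) = 886.25, S = -81.25 + 4.5(61) = 193.25.
Shortage = 886.25 − 193.25 = 693.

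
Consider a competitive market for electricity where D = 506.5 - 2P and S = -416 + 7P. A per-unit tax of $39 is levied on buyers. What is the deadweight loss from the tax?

Pre-tax equilibrium: P* = 102.5, Q* = 301.5.
Tax on buyers shifts demand to D = 506.5 − 2(P + 39) = 428.5 - 2P.
428.5 - 2P = -416 + 7P gives seller price Ps = 563/6; buyers pay Pb = 563/6 + 39 = 797/6.
New quantity: Q = 506.5 − 2(797/6) = 1445/6.
DWL = ½ × 39 × (301.5 − 1445/6) = 1183.

Deadweight loss = 1183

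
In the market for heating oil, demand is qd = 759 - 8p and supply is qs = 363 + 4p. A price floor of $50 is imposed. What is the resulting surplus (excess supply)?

Surplus = 204

Equilibrium price would be p* = 33, so the floor at 50 binds.
At p = 50: qd = 359, qs = 563.
Surplus = 563 − 359 = 204.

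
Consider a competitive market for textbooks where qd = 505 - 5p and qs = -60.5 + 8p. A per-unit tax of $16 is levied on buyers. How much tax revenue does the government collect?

Tax revenue = 49560/13

Pre-tax equilibrium: p* = 43.5, q* = 287.5.
Tax on buyers shifts demand to qd = 505 − 5(p + 16) = 425 - 5p.
425 - 5p = -60.5 + 8p gives seller price ps = 971/26; buyers pay pb = 971/26 + 16 = 1387/26.
New quantity: q = 505 − 5(1387/26) = 6195/26.
Revenue = 16 × 6195/26 = 49560/13.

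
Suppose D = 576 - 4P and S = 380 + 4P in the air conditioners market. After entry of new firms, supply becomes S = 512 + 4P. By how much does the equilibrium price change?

Original equilibrium: P* = 24.5, Q* = 478.
New equilibrium: 576 - 4P = 512 + 4P, so 64 = 8P and P' = 8; Q' = 576 − 4(8) = 544.
Change in price: 8 − 24.5 = -16.5.

ΔP = -16.5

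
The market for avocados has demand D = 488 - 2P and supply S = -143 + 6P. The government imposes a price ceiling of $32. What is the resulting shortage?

Shortage = 375

Equilibrium price would be P* = 78.875, so the ceiling at 32 binds.
At P = 32: D = 488 − 2(32) = 424, S = -143 + 6(32) = 49.
Shortage = 424 − 49 = 375.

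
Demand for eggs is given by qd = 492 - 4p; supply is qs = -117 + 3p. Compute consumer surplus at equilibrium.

Consumer surplus = 2592

Equilibrium: 492 - 4p = -117 + 3p gives p* = 87, q* = 144.
Demand choke price (qd = 0): p = 123.
CS = ½(123 − 87)(144) = 2592.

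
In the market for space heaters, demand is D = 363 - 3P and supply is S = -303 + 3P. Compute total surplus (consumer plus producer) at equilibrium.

Total surplus = 300

Equilibrium: 363 - 3P = -303 + 3P gives P* = 111, Q* = 30.
Demand choke price: P = 121; supply starts at P = 101.
CS = ½(121 − 111)(30) = 150; PS = ½(111 − 101)(30) = 150.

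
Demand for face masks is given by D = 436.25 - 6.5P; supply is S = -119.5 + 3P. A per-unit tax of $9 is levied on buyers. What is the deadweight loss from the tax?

Deadweight loss = 3159/38

Pre-tax equilibrium: P* = 58.5, Q* = 56.
Tax on buyers shifts demand to D = 436.25 − 6.5(P + 9) = 377.75 - 6.5P.
377.75 - 6.5P = -119.5 + 3P gives seller price Ps = 1989/38; buyers pay Pb = 1989/38 + 9 = 2331/38.
New quantity: Q = 436.25 − 6.5(2331/38) = 713/19.
DWL = ½ × 9 × (56 − 713/19) = 3159/38.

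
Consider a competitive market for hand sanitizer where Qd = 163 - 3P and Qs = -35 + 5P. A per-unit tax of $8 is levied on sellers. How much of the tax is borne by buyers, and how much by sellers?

Pre-tax equilibrium: P* = 24.75, Q* = 88.75.
Tax on sellers shifts supply to Qs = -35 + 5(P − 8) = -75 + 5P.
163 - 3P = -75 + 5P gives buyer price Pb = 29.75; sellers receive Ps = 29.75 − 8 = 21.75.
New quantity: Q = 163 − 3(29.75) = 73.75.
Buyer burden = 29.75 − 24.75 = 5; seller burden = 24.75 − 21.75 = 3.

Buyers bear $5, sellers bear $3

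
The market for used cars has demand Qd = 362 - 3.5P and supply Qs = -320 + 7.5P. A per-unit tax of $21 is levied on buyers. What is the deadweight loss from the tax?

Pre-tax equilibrium: P* = 62, Q* = 145.
Tax on buyers shifts demand to Qd = 362 − 3.5(P + 21) = 288.5 - 3.5P.
288.5 - 3.5P = -320 + 7.5P gives seller price Ps = 1217/22; buyers pay Pb = 1217/22 + 21 = 1679/22.
New quantity: Q = 362 − 3.5(1679/22) = 4175/44.
DWL = ½ × 21 × (145 − 4175/44) = 46305/88.

Deadweight loss = 46305/88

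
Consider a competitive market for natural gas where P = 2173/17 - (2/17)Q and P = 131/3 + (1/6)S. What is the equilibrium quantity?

Set the two price expressions equal: 2173/17 - (2/17)Q = 131/3 + (1/6)Q.
4292/51 = (29/102)Q, so Q* = 296.
P* = 2173/17 − (2/17)(296) = 93.

Q* = 296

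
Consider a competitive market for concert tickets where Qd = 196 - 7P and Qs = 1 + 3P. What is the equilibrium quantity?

Set Qd = Qs: 196 - 7P = 1 + 3P.
195 = 10P, so P* = 19.5.
Q* = 196 − 7(19.5) = 59.5.

Q* = 59.5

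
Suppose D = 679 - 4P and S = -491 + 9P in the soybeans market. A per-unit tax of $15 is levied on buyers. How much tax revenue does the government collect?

Pre-tax equilibrium: P* = 90, Q* = 319.
Tax on buyers shifts demand to D = 679 − 4(P + 15) = 619 - 4P.
619 - 4P = -491 + 9P gives seller price Ps = 1110/13; buyers pay Pb = 1110/13 + 15 = 1305/13.
New quantity: Q = 679 − 4(1305/13) = 3607/13.
Revenue = 15 × 3607/13 = 54105/13.

Tax revenue = 54105/13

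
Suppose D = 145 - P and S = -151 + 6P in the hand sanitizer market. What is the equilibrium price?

P* = 296/7

Set D = S: 145 - P = -151 + 6P.
296 = 7P, so P* = 296/7.
Q* = 145 − 1(296/7) = 719/7.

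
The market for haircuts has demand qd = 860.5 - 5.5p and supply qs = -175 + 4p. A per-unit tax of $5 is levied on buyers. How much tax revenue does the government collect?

Tax revenue = 23695/19

Pre-tax equilibrium: p* = 109, q* = 261.
Tax on buyers shifts demand to qd = 860.5 − 5.5(p + 5) = 833 - 5.5p.
833 - 5.5p = -175 + 4p gives seller price ps = 2016/19; buyers pay pb = 2016/19 + 5 = 2111/19.
New quantity: q = 860.5 − 5.5(2111/19) = 4739/19.
Revenue = 5 × 4739/19 = 23695/19.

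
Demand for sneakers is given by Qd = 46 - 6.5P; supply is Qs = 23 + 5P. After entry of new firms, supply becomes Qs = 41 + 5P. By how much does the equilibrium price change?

Original equilibrium: P* = 2, Q* = 33.
New equilibrium: 46 - 6.5P = 41 + 5P, so 5 = 11.5P and P' = 10/23; Q' = 46 − 6.5(10/23) = 993/23.
Change in price: 10/23 − 2 = -36/23.

ΔP = -36/23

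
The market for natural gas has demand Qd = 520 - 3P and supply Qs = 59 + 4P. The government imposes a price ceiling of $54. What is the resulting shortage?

Equilibrium price would be P* = 461/7, so the ceiling at 54 binds.
At P = 54: Qd = 520 − 3(54) = 358, Qs = 59 + 4(54) = 275.
Shortage = 358 − 275 = 83.

Shortage = 83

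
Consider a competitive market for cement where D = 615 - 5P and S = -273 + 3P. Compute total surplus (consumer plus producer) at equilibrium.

Equilibrium: 615 - 5P = -273 + 3P gives P* = 111, Q* = 60.
Demand choke price: P = 123; supply starts at P = 91.
CS = ½(123 − 111)(60) = 360; PS = ½(111 − 91)(60) = 600.

Total surplus = 960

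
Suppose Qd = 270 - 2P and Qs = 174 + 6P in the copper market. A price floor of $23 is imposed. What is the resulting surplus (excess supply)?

Equilibrium price would be P* = 12, so the floor at 23 binds.
At P = 23: Qd = 224, Qs = 312.
Surplus = 312 − 224 = 88.

Surplus = 88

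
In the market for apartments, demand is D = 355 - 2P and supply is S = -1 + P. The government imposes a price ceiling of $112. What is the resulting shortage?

Equilibrium price would be P* = 356/3, so the ceiling at 112 binds.
At P = 112: D = 355 − 2(112) = 131, S = -1 + 1(112) = 111.
Shortage = 131 − 111 = 20.

Shortage = 20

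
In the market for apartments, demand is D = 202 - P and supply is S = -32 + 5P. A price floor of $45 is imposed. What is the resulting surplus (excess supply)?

Surplus = 36

Equilibrium price would be P* = 39, so the floor at 45 binds.
At P = 45: D = 157, S = 193.
Surplus = 193 − 157 = 36.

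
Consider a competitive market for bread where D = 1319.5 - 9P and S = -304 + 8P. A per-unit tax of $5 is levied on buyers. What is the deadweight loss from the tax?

Pre-tax equilibrium: P* = 95.5, Q* = 460.
Tax on buyers shifts demand to D = 1319.5 − 9(P + 5) = 1274.5 - 9P.
1274.5 - 9P = -304 + 8P gives seller price Ps = 3157/34; buyers pay Pb = 3157/34 + 5 = 3327/34.
New quantity: Q = 1319.5 − 9(3327/34) = 7460/17.
DWL = ½ × 5 × (460 − 7460/17) = 900/17.

Deadweight loss = 900/17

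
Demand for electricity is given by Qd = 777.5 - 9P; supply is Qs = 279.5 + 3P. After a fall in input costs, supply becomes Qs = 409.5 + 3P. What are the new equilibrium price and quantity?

P' = 92/3, Q' = 501.5

Original equilibrium: P* = 41.5, Q* = 404.
New equilibrium: 777.5 - 9P = 409.5 + 3P, so 368 = 12P and P' = 92/3; Q' = 777.5 − 9(92/3) = 501.5.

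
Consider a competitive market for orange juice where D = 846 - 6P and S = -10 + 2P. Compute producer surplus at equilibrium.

Equilibrium: 846 - 6P = -10 + 2P gives P* = 107, Q* = 204.
Supply starts at P = 5 (where S = 0).
PS = ½(107 − 5)(204) = 10404.

Producer surplus = 10404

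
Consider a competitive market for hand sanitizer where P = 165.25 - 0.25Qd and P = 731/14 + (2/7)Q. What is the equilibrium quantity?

Q* = 211

Set the two price expressions equal: 165.25 - 0.25Q = 731/14 + (2/7)Q.
3165/28 = (15/28)Q, so Q* = 211.
P* = 165.25 − (0.25)(211) = 112.5.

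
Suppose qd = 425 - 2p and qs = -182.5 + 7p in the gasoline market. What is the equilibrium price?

Set qd = qs: 425 - 2p = -182.5 + 7p.
607.5 = 9p, so p* = 67.5.
q* = 425 − 2(67.5) = 290.

p* = 67.5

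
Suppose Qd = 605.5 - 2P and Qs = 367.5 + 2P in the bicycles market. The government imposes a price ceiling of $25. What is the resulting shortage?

Equilibrium price would be P* = 59.5, so the ceiling at 25 binds.
At P = 25: Qd = 605.5 − 2(25) = 555.5, Qs = 367.5 + 2(25) = 417.5.
Shortage = 555.5 − 417.5 = 138.

Shortage = 138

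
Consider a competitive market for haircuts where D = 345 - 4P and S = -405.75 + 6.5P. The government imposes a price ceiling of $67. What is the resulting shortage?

Equilibrium price would be P* = 71.5, so the ceiling at 67 binds.
At P = 67: D = 345 − 4(67) = 77, S = -405.75 + 6.5(67) = 29.75.
Shortage = 77 − 29.75 = 47.25.

Shortage = 47.25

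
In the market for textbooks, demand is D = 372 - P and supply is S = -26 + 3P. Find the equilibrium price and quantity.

P* = 99.5, Q* = 272.5

Set D = S: 372 - P = -26 + 3P.
398 = 4P, so P* = 99.5.
Q* = 372 − 1(99.5) = 272.5.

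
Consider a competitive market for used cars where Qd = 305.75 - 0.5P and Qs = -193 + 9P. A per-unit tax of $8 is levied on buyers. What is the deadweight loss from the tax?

Pre-tax equilibrium: P* = 52.5, Q* = 279.5.
Tax on buyers shifts demand to Qd = 305.75 − 0.5(P + 8) = 301.75 - 0.5P.
301.75 - 0.5P = -193 + 9P gives seller price Ps = 1979/38; buyers pay Pb = 1979/38 + 8 = 2283/38.
New quantity: Q = 305.75 − 0.5(2283/38) = 10477/38.
DWL = ½ × 8 × (279.5 − 10477/38) = 288/19.

Deadweight loss = 288/19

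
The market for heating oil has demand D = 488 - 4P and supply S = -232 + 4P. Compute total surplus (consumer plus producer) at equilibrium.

Equilibrium: 488 - 4P = -232 + 4P gives P* = 90, Q* = 128.
Demand choke price: P = 122; supply starts at P = 58.
CS = ½(122 − 90)(128) = 2048; PS = ½(90 − 58)(128) = 2048.

Total surplus = 4096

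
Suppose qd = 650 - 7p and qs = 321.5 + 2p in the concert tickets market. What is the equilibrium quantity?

q* = 394.5

Set qd = qs: 650 - 7p = 321.5 + 2p.
328.5 = 9p, so p* = 36.5.
q* = 650 − 7(36.5) = 394.5.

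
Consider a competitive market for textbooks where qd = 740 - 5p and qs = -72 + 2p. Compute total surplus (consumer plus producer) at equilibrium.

Equilibrium: 740 - 5p = -72 + 2p gives p* = 116, q* = 160.
Demand choke price: p = 148; supply starts at p = 36.
CS = ½(148 − 116)(160) = 2560; PS = ½(116 − 36)(160) = 6400.

Total surplus = 8960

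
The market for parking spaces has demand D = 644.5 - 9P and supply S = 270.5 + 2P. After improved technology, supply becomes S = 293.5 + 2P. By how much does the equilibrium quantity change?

Original equilibrium: P* = 34, Q* = 338.5.
New equilibrium: 644.5 - 9P = 293.5 + 2P, so 351 = 11P and P' = 351/11; Q' = 644.5 − 9(351/11) = 7861/22.
Change in quantity: 7861/22 − 338.5 = 207/11.

ΔQ = 207/11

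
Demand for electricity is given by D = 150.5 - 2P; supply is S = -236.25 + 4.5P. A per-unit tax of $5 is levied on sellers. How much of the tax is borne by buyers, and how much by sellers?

Pre-tax equilibrium: P* = 59.5, Q* = 31.5.
Tax on sellers shifts supply to S = -236.25 + 4.5(P − 5) = -258.75 + 4.5P.
150.5 - 2P = -258.75 + 4.5P gives buyer price Pb = 1637/26; sellers receive Ps = 1637/26 − 5 = 1507/26.
New quantity: Q = 150.5 − 2(1637/26) = 639/26.
Buyer burden = 1637/26 − 59.5 = 45/13; seller burden = 59.5 − 1507/26 = 20/13.

Buyers bear 45/13, sellers bear 20/13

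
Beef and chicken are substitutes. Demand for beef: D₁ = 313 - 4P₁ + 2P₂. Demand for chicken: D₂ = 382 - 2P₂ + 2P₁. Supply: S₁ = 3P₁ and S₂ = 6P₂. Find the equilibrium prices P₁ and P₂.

P₁ = 817/13, P₂ = 825/13

Market 1: 313 - 4P₁ + 2P₂ = 3P₁ → 7P₁ - 2P₂ = 313.
Market 2: 8P₂ - 2P₁ = 382.
Eliminating P₂: 8×(1) + 2×(2) gives 52P₁ = 3268, so P₁ = 817/13.
Back-substitute into (2): P₂ = (382 + 2×817/13) / 8 = 825/13.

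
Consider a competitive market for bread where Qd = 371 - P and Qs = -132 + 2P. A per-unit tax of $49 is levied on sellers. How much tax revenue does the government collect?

Pre-tax equilibrium: P* = 503/3, Q* = 610/3.
Tax on sellers shifts supply to Qs = -132 + 2(P − 49) = -230 + 2P.
371 - P = -230 + 2P gives buyer price Pb = 601/3; sellers receive Ps = 601/3 − 49 = 454/3.
New quantity: Q = 371 − 1(601/3) = 512/3.
Revenue = 49 × 512/3 = 25088/3.

Tax revenue = 25088/3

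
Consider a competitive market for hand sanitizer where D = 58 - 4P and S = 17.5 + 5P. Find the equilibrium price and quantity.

Set D = S: 58 - 4P = 17.5 + 5P.
40.5 = 9P, so P* = 4.5.
Q* = 58 − 4(4.5) = 40.

P* = 4.5, Q* = 40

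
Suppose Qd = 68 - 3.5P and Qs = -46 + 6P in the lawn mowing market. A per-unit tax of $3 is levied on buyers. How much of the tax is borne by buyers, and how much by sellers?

Buyers bear 36/19, sellers bear 21/19

Pre-tax equilibrium: P* = 12, Q* = 26.
Tax on buyers shifts demand to Qd = 68 − 3.5(P + 3) = 57.5 - 3.5P.
57.5 - 3.5P = -46 + 6P gives seller price Ps = 207/19; buyers pay Pb = 207/19 + 3 = 264/19.
New quantity: Q = 68 − 3.5(264/19) = 368/19.
Buyer burden = 264/19 − 12 = 36/19; seller burden = 12 − 207/19 = 21/19.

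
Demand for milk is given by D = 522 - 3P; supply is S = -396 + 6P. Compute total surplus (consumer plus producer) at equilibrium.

Equilibrium: 522 - 3P = -396 + 6P gives P* = 102, Q* = 216.
Demand choke price: P = 174; supply starts at P = 66.
CS = ½(174 − 102)(216) = 7776; PS = ½(102 − 66)(216) = 3888.

Total surplus = 11664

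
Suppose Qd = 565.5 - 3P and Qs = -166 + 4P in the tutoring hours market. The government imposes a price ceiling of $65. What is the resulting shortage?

Equilibrium price would be P* = 104.5, so the ceiling at 65 binds.
At P = 65: Qd = 565.5 − 3(65) = 370.5, Qs = -166 + 4(65) = 94.
Shortage = 370.5 − 94 = 276.5.

Shortage = 276.5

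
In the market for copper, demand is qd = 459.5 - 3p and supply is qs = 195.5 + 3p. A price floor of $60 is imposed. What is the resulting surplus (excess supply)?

Equilibrium price would be p* = 44, so the floor at 60 binds.
At p = 60: qd = 279.5, qs = 375.5.
Surplus = 375.5 − 279.5 = 96.

Surplus = 96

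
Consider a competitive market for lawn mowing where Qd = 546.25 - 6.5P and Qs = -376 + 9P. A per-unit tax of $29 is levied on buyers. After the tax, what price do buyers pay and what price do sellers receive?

Buyers pay 4733/62, sellers receive 2935/62

Pre-tax equilibrium: P* = 59.5, Q* = 159.5.
Tax on buyers shifts demand to Qd = 546.25 − 6.5(P + 29) = 357.75 - 6.5P.
357.75 - 6.5P = -376 + 9P gives seller price Ps = 2935/62; buyers pay Pb = 2935/62 + 29 = 4733/62.
New quantity: Q = 546.25 − 6.5(4733/62) = 3103/62.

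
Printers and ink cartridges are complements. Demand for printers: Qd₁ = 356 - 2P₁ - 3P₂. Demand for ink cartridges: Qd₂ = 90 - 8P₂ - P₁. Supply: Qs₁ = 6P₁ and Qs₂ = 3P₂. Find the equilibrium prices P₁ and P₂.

Market 1: 356 - 2P₁ - 3P₂ = 6P₁ → 8P₁ + 3P₂ = 356.
Market 2: 11P₂ + P₁ = 90.
Eliminating P₂: 11×(1) − 3×(2) gives 85P₁ = 3646, so P₁ = 3646/85.
Back-substitute into (2): P₂ = (90 − 1×3646/85) / 11 = 364/85.

P₁ = 3646/85, P₂ = 364/85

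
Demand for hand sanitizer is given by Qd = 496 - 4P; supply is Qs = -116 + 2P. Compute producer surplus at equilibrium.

Producer surplus = 1936

Equilibrium: 496 - 4P = -116 + 2P gives P* = 102, Q* = 88.
Supply starts at P = 58 (where Qs = 0).
PS = ½(102 − 58)(88) = 1936.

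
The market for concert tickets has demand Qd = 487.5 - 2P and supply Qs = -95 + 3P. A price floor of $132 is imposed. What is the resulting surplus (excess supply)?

Surplus = 77.5

Equilibrium price would be P* = 116.5, so the floor at 132 binds.
At P = 132: Qd = 223.5, Qs = 301.
Surplus = 301 − 223.5 = 77.5.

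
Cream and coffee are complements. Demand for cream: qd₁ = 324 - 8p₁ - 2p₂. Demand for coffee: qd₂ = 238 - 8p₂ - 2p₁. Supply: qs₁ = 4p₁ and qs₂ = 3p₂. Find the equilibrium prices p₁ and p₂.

Market 1: 324 - 8p₁ - 2p₂ = 4p₁ → 12p₁ + 2p₂ = 324.
Market 2: 11p₂ + 2p₁ = 238.
Eliminating p₂: 11×(1) − 2×(2) gives 128p₁ = 3088, so p₁ = 24.125.
Back-substitute into (2): p₂ = (238 − 2×24.125) / 11 = 17.25.

p₁ = 24.125, p₂ = 17.25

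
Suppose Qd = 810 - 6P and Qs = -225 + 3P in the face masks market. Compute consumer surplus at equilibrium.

Equilibrium: 810 - 6P = -225 + 3P gives P* = 115, Q* = 120.
Demand choke price (Qd = 0): P = 135.
CS = ½(135 − 115)(120) = 1200.

Consumer surplus = 1200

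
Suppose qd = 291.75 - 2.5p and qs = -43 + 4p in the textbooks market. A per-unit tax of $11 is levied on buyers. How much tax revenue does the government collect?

Pre-tax equilibrium: p* = 51.5, q* = 163.
Tax on buyers shifts demand to qd = 291.75 − 2.5(p + 11) = 264.25 - 2.5p.
264.25 - 2.5p = -43 + 4p gives seller price ps = 1229/26; buyers pay pb = 1229/26 + 11 = 1515/26.
New quantity: q = 291.75 − 2.5(1515/26) = 1899/13.
Revenue = 11 × 1899/13 = 20889/13.

Tax revenue = 20889/13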